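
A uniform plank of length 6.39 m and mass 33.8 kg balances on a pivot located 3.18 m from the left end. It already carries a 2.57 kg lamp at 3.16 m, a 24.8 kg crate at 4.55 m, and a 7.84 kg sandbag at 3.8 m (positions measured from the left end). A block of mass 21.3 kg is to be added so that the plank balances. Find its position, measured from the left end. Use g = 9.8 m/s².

x ≈ 1.34 m from the left end

About the pivot (at 3.18 m from the left end):
Beam weight: 33.8 × 9.8 = 331.2 N down at 3.195 m → arm 0.015 m, τ = 331.2 × 0.015 = 4.968 N·m clockwise.
Lamp: 2.57 × 9.8 = 25.19 N down at 3.16 m → arm 0.02 m, τ = 25.19 × 0.02 = 0.5038 N·m counterclockwise.
Crate: 24.8 × 9.8 = 243 N down at 4.55 m → arm 1.37 m, τ = 243 × 1.37 = 332.9 N·m clockwise.
Sandbag: 7.84 × 9.8 = 76.83 N down at 3.8 m → arm 0.62 m, τ = 76.83 × 0.62 = 47.63 N·m clockwise.
Net moment of existing loads = 385 N·m clockwise.
The block weighs 21.3 × 9.8 = 208.7 N and must supply an equal counterclockwise moment, so its lever arm about the pivot is 385 / 208.7 = 1.84 m.
That puts it at 3.18 − 1.84 = 1.34 m from the left end.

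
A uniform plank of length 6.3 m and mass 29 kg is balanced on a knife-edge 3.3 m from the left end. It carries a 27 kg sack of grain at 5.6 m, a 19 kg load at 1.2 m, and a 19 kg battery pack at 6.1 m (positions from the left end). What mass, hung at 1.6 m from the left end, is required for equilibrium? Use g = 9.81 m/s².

Choose the knife-edge (at 3.3 m from the left end) as the axis so the support reaction has zero arm there.
Beam weight: 29 × 9.81 = 284.5 N down at 3.15 m → arm 0.15 m, τ = 284.5 × 0.15 = 42.67 N·m counterclockwise.
Sack of grain: 27 × 9.81 = 264.9 N down at 5.6 m → arm 2.3 m, τ = 264.9 × 2.3 = 609.3 N·m clockwise.
Load: 19 × 9.81 = 186.4 N down at 1.2 m → arm 2.1 m, τ = 186.4 × 2.1 = 391.4 N·m counterclockwise.
Battery pack: 19 × 9.81 = 186.4 N down at 6.1 m → arm 2.8 m, τ = 186.4 × 2.8 = 521.9 N·m clockwise.
Net moment of known loads = 697.1 N·m clockwise.
An unknown mass m at 1.6 m has arm 1.7 m; its moment is m·g·1.7 counterclockwise.
Στ = 0 ⇒ m × 9.81 × 1.7 = 697.1 ⇒ m = 697.1 / (9.81 × 1.7) = 41.8 kg.

m ≈ 41.8 kg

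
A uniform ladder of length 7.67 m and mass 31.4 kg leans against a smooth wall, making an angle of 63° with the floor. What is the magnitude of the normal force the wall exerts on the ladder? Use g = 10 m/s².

N_wall ≈ 80 N

Choose the foot of the ladder as the axis so the floor normal and friction both act there and drop out.
Ladder weight 31.4×10 = 314 N acts at 3.835 m along the ladder; its horizontal arm is 3.835·cos63° = 1.741 m → τ = 546.7 N·m clockwise.
Wall normal N acts horizontally at the top; its moment arm is the height L sinθ = 7.67·sin63° = 6.834 m, counterclockwise.
Balancing moments: N × 6.834 = 546.7, giving N = 80 N.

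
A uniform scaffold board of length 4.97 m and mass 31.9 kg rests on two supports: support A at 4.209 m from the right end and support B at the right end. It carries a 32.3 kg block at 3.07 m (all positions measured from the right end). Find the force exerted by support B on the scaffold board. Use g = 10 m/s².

R_B ≈ 218 N

Take moments about support A.
Beam weight: 31.9 × 10 = 319 N down at 2.485 m → arm 1.724 m, τ = 319 × 1.724 = 550 N·m clockwise.
Block: 32.3 × 10 = 323 N down at 3.07 m → arm 1.139 m, τ = 323 × 1.139 = 367.9 N·m clockwise.
Net load moment about support A = 917.9 N·m clockwise.
Reaction R at support B is upward at 0 m, arm 4.209 m → moment R × 4.209 counterclockwise.
Στ = 0 ⇒ R × 4.209 = 917.9 ⇒ R = 218 N.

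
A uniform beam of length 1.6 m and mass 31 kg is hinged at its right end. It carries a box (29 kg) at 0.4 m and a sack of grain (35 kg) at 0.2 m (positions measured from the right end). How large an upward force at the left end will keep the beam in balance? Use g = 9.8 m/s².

F ≈ 266 N

Taking torques about the right end:
Beam weight: 31 × 9.8 = 303.8 N down at 0.8 m → arm 0.8 m, τ = 303.8 × 0.8 = 243 N·m counterclockwise.
Box: 29 × 9.8 = 284.2 N down at 0.4 m → arm 0.4 m, τ = 284.2 × 0.4 = 113.7 N·m counterclockwise.
Sack of grain: 35 × 9.8 = 343 N down at 0.2 m → arm 0.2 m, τ = 343 × 0.2 = 68.6 N·m counterclockwise.
Net moment of the loads = 425.3 N·m counterclockwise.
The upward force F acts at the left end, arm 1.6 m, giving F × 1.6 clockwise.
Στ = 0 ⇒ F × 1.6 = 425.3 ⇒ F = 425.3 / 1.6 = 266 N.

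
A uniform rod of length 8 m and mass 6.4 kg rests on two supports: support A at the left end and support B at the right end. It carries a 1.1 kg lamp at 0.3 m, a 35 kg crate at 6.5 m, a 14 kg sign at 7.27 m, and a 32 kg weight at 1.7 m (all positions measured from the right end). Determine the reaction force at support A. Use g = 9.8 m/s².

R_A ≈ 502 N

Take moments about support B.
Beam weight: 6.4 × 9.8 = 62.72 N down at 4 m → arm 4 m, τ = 62.72 × 4 = 250.9 N·m counterclockwise.
Lamp: 1.1 × 9.8 = 10.78 N down at 0.3 m → arm 0.3 m, τ = 10.78 × 0.3 = 3.234 N·m counterclockwise.
Crate: 35 × 9.8 = 343 N down at 6.5 m → arm 6.5 m, τ = 343 × 6.5 = 2230 N·m counterclockwise.
Sign: 14 × 9.8 = 137.2 N down at 7.27 m → arm 7.27 m, τ = 137.2 × 7.27 = 997.4 N·m counterclockwise.
Weight: 32 × 9.8 = 313.6 N down at 1.7 m → arm 1.7 m, τ = 313.6 × 1.7 = 533.1 N·m counterclockwise.
Net load moment about support B = 4015 N·m counterclockwise.
Reaction R at support A is upward at 8 m, arm 8 m → moment R × 8 clockwise.
Στ = 0 ⇒ R × 8 = 4015 ⇒ R = 502 N.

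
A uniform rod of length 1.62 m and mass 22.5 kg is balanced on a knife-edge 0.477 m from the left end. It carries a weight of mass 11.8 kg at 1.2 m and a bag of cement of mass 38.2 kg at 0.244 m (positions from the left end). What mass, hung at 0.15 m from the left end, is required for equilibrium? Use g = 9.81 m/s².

m ≈ 21.8 kg

Sum moments about the knife-edge (at 0.477 m from the left end) (the support reaction has zero arm there).
Beam weight: 22.5 × 9.81 = 220.7 N down at 0.81 m → arm 0.333 m, τ = 220.7 × 0.333 = 73.49 N·m clockwise.
Weight: 11.8 × 9.81 = 115.8 N down at 1.2 m → arm 0.723 m, τ = 115.8 × 0.723 = 83.72 N·m clockwise.
Bag of cement: 38.2 × 9.81 = 374.7 N down at 0.244 m → arm 0.233 m, τ = 374.7 × 0.233 = 87.31 N·m counterclockwise.
Net moment of known loads = 69.9 N·m clockwise.
An unknown mass m at 0.15 m has arm 0.327 m; its moment is m·g·0.327 counterclockwise.
Στ = 0 ⇒ m × 9.81 × 0.327 = 69.9 ⇒ m = 69.9 / (9.81 × 0.327) = 21.8 kg.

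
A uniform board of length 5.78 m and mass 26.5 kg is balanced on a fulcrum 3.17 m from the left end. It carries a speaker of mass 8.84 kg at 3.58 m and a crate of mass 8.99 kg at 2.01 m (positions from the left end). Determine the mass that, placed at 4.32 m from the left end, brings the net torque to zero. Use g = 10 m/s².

m ≈ 12.4 kg

Take moments about the fulcrum (at 3.17 m from the left end).
Beam weight: 26.5 × 10 = 265 N down at 2.89 m → arm 0.28 m, τ = 265 × 0.28 = 74.2 N·m counterclockwise.
Speaker: 8.84 × 10 = 88.4 N down at 3.58 m → arm 0.41 m, τ = 88.4 × 0.41 = 36.24 N·m clockwise.
Crate: 8.99 × 10 = 89.9 N down at 2.01 m → arm 1.16 m, τ = 89.9 × 1.16 = 104.3 N·m counterclockwise.
Net moment of known loads = 142.3 N·m counterclockwise.
An unknown mass m at 4.32 m has arm 1.15 m; its moment is m·g·1.15 clockwise.
Setting net torque to zero: m × 10 × 1.15 = 142.3 → m = 142.3 / (10 × 1.15) = 12.4 kg.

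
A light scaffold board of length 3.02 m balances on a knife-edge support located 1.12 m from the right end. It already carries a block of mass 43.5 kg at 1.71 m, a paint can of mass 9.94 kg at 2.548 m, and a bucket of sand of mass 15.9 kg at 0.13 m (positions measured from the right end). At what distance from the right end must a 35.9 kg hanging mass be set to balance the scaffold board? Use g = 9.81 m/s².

x ≈ 0.448 m from the right end

Take moments about the knife-edge support (at 1.12 m from the right end).
Block: 43.5 × 9.81 = 426.7 N down at 1.71 m → arm 0.59 m, τ = 426.7 × 0.59 = 251.8 N·m counterclockwise.
Paint can: 9.94 × 9.81 = 97.51 N down at 2.548 m → arm 1.428 m, τ = 97.51 × 1.428 = 139.2 N·m counterclockwise.
Bucket of sand: 15.9 × 9.81 = 156 N down at 0.13 m → arm 0.99 m, τ = 156 × 0.99 = 154.4 N·m clockwise.
Net moment of existing loads = 236.6 N·m counterclockwise.
The hanging mass weighs 35.9 × 9.81 = 352.2 N and must supply an equal clockwise moment, so its lever arm about the knife-edge support is 236.6 / 352.2 = 0.672 m.
That puts it at 1.12 − 0.672 = 0.448 m from the right end.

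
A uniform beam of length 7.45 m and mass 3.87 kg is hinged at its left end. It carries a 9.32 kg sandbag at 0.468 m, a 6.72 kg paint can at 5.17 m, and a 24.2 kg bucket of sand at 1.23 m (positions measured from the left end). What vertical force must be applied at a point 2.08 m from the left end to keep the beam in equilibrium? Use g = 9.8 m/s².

Take moments about the left end.
Beam weight: 3.87 × 9.8 = 37.93 N down at 3.725 m → arm 3.725 m, τ = 37.93 × 3.725 = 141.3 N·m clockwise.
Sandbag: 9.32 × 9.8 = 91.34 N down at 0.468 m → arm 0.468 m, τ = 91.34 × 0.468 = 42.75 N·m clockwise.
Paint can: 6.72 × 9.8 = 65.86 N down at 5.17 m → arm 5.17 m, τ = 65.86 × 5.17 = 340.5 N·m clockwise.
Bucket of sand: 24.2 × 9.8 = 237.2 N down at 1.23 m → arm 1.23 m, τ = 237.2 × 1.23 = 291.8 N·m clockwise.
Net moment of the loads = 816.3 N·m clockwise.
The upward force F acts at a point 2.08 m from the left end, arm 2.08 m, giving F × 2.08 counterclockwise.
For rotational equilibrium, F × 2.08 = 816.3, so F = 816.3 / 2.08 = 392 N.

F ≈ 392 N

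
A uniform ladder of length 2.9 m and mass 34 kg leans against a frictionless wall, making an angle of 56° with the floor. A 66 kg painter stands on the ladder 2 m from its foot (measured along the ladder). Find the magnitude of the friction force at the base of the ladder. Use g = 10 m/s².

About the foot of the ladder:
Ladder weight 34×10 = 340 N acts at 1.45 m along the ladder; its horizontal arm is 1.45·cos56° = 0.8108 m → τ = 275.7 N·m clockwise.
Painter: 66×10 = 660 N at 2 m → arm 1.118 m → τ = 737.9 N·m clockwise.
Wall normal N acts horizontally at the top; its moment arm is the height L sinθ = 2.9·sin56° = 2.404 m, counterclockwise.
Balancing moments: N × 2.404 = 1014, giving N = 422 N.
ΣFx = 0: friction at the foot balances the wall's push, so f = N_wall = 422 N.

f ≈ 422 N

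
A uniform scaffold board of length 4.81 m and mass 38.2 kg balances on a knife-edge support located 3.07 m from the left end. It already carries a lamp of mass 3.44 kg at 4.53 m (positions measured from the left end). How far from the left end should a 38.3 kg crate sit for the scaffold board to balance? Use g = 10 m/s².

Take moments about the knife-edge support (at 3.07 m from the left end).
Beam weight: 38.2 × 10 = 382 N down at 2.405 m → arm 0.665 m, τ = 382 × 0.665 = 254 N·m counterclockwise.
Lamp: 3.44 × 10 = 34.4 N down at 4.53 m → arm 1.46 m, τ = 34.4 × 1.46 = 50.22 N·m clockwise.
Net moment of existing loads = 203.8 N·m counterclockwise.
The crate weighs 38.3 × 10 = 383 N and must supply an equal clockwise moment, so its lever arm about the knife-edge support is 203.8 / 383 = 0.532 m.
That puts it at 3.07 + 0.532 = 3.6 m from the left end.

x ≈ 3.6 m from the left end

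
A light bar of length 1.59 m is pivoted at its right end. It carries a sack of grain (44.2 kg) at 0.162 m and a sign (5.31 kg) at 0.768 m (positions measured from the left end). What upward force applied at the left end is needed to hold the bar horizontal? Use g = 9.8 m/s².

F ≈ 416 N

Taking torques about the right end:
Sack of grain: 44.2 × 9.8 = 433.2 N down at 0.162 m → arm 1.428 m, τ = 433.2 × 1.428 = 618.6 N·m counterclockwise.
Sign: 5.31 × 9.8 = 52.04 N down at 0.768 m → arm 0.822 m, τ = 52.04 × 0.822 = 42.78 N·m counterclockwise.
Net moment of the loads = 661.4 N·m counterclockwise.
The upward force F acts at the left end, arm 1.59 m, giving F × 1.59 clockwise.
Balancing moments: F × 1.59 = 661.4, giving F = 661.4 / 1.59 = 416 N.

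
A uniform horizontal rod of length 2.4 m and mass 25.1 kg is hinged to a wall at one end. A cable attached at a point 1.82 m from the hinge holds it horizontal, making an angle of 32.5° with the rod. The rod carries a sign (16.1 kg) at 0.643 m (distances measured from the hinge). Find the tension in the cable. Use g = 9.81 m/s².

About the hinge:
Beam weight: 25.1 × 9.81 = 246.2 N down at 1.2 m → arm 1.2 m, τ = 246.2 × 1.2 = 295.4 N·m clockwise.
Sign: 16.1 × 9.81 = 157.9 N down at 0.643 m → arm 0.643 m, τ = 157.9 × 0.643 = 101.5 N·m clockwise.
Total clockwise load moment = 396.9 N·m.
The cable tension T acts at 1.82 m; only its component perpendicular to the rod, T sinθ, produces torque. sin 32.5° = 0.5373.
Setting net torque to zero: T × 1.82 × 0.5373 = 396.9 → T = 396.9 / 0.9779 = 406 N.

T ≈ 406 N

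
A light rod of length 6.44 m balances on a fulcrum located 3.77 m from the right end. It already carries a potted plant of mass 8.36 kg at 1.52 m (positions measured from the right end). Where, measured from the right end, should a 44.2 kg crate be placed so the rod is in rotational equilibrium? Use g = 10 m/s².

x ≈ 4.2 m from the right end

Sum moments about the fulcrum (at 3.77 m from the right end) (the support reaction has zero arm there).
Potted plant: 8.36 × 10 = 83.6 N down at 1.52 m → arm 2.25 m, τ = 83.6 × 2.25 = 188.1 N·m clockwise.
Net moment of existing loads = 188.1 N·m clockwise.
The crate weighs 44.2 × 10 = 442 N and must supply an equal counterclockwise moment, so its lever arm about the fulcrum is 188.1 / 442 = 0.426 m.
That puts it at 3.77 + 0.426 = 4.2 m from the right end.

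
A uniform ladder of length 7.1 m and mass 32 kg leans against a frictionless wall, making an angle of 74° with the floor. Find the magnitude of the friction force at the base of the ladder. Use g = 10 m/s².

f ≈ 45.9 N

Sum moments about the foot of the ladder (the floor normal and friction both act there and drop out).
Ladder weight 32×10 = 320 N acts at 3.55 m along the ladder; its horizontal arm is 3.55·cos74° = 0.9785 m → τ = 313.1 N·m clockwise.
Wall normal N acts horizontally at the top; its moment arm is the height L sinθ = 7.1·sin74° = 6.825 m, counterclockwise.
For rotational equilibrium, N × 6.825 = 313.1, so N = 45.9 N.
ΣFx = 0: friction at the foot balances the wall's push, so f = N_wall = 45.9 N.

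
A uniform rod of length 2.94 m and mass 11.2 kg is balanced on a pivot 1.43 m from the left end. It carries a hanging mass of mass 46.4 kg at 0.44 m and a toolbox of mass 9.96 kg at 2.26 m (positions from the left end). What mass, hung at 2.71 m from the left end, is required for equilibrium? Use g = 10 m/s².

m ≈ 29.1 kg

Take moments about the pivot (at 1.43 m from the left end).
Beam weight: 11.2 × 10 = 112 N down at 1.47 m → arm 0.04 m, τ = 112 × 0.04 = 4.48 N·m clockwise.
Hanging mass: 46.4 × 10 = 464 N down at 0.44 m → arm 0.99 m, τ = 464 × 0.99 = 459.4 N·m counterclockwise.
Toolbox: 9.96 × 10 = 99.6 N down at 2.26 m → arm 0.83 m, τ = 99.6 × 0.83 = 82.67 N·m clockwise.
Net moment of known loads = 372.2 N·m counterclockwise.
An unknown mass m at 2.71 m has arm 1.28 m; its moment is m·g·1.28 clockwise.
For rotational equilibrium, m × 10 × 1.28 = 372.2, so m = 372.2 / (10 × 1.28) = 29.1 kg.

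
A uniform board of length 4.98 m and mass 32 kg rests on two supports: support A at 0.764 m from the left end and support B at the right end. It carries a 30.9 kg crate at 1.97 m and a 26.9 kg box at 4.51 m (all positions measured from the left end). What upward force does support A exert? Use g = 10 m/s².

R_A ≈ 440 N

Taking torques about support B:
Beam weight: 32 × 10 = 320 N down at 2.49 m → arm 2.49 m, τ = 320 × 2.49 = 796.8 N·m counterclockwise.
Crate: 30.9 × 10 = 309 N down at 1.97 m → arm 3.01 m, τ = 309 × 3.01 = 930.1 N·m counterclockwise.
Box: 26.9 × 10 = 269 N down at 4.51 m → arm 0.47 m, τ = 269 × 0.47 = 126.4 N·m counterclockwise.
Net load moment about support B = 1853 N·m counterclockwise.
Reaction R at support A is upward at 0.764 m, arm 4.216 m → moment R × 4.216 clockwise.
Balancing moments: R × 4.216 = 1853, giving R = 440 N.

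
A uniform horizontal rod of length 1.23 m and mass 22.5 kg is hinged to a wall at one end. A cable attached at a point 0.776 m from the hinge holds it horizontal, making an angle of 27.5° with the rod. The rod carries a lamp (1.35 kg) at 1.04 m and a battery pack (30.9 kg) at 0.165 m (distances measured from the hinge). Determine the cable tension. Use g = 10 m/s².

T ≈ 568 N

Take moments about the hinge.
Beam weight: 22.5 × 10 = 225 N down at 0.615 m → arm 0.615 m, τ = 225 × 0.615 = 138.4 N·m clockwise.
Lamp: 1.35 × 10 = 13.5 N down at 1.04 m → arm 1.04 m, τ = 13.5 × 1.04 = 14.04 N·m clockwise.
Battery pack: 30.9 × 10 = 309 N down at 0.165 m → arm 0.165 m, τ = 309 × 0.165 = 50.98 N·m clockwise.
Total clockwise load moment = 203.4 N·m.
The cable tension T acts at 0.776 m; only its component perpendicular to the rod, T sinθ, produces torque. sin 27.5° = 0.4617.
Setting net torque to zero: T × 0.776 × 0.4617 = 203.4 → T = 203.4 / 0.3583 = 568 N.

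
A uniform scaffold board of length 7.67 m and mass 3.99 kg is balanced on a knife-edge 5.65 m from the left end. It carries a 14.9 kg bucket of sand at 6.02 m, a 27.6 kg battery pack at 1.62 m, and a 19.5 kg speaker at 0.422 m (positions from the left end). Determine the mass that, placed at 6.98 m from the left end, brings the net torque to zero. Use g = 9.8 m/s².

Choose the knife-edge (at 5.65 m from the left end) as the axis so the support reaction has zero arm there.
Beam weight: 3.99 × 9.8 = 39.1 N down at 3.835 m → arm 1.815 m, τ = 39.1 × 1.815 = 70.97 N·m counterclockwise.
Bucket of sand: 14.9 × 9.8 = 146 N down at 6.02 m → arm 0.37 m, τ = 146 × 0.37 = 54.02 N·m clockwise.
Battery pack: 27.6 × 9.8 = 270.5 N down at 1.62 m → arm 4.03 m, τ = 270.5 × 4.03 = 1090 N·m counterclockwise.
Speaker: 19.5 × 9.8 = 191.1 N down at 0.422 m → arm 5.228 m, τ = 191.1 × 5.228 = 999.1 N·m counterclockwise.
Net moment of known loads = 2106 N·m counterclockwise.
An unknown mass m at 6.98 m has arm 1.33 m; its moment is m·g·1.33 clockwise.
Στ = 0 ⇒ m × 9.8 × 1.33 = 2106 ⇒ m = 2106 / (9.8 × 1.33) = 162 kg.

m ≈ 162 kg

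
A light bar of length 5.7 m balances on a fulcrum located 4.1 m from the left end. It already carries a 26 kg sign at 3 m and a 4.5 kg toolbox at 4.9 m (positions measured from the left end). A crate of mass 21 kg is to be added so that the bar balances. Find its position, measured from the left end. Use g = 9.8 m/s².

x ≈ 5.29 m from the left end

Taking torques about the fulcrum (at 4.1 m from the left end):
Sign: 26 × 9.8 = 254.8 N down at 3 m → arm 1.1 m, τ = 254.8 × 1.1 = 280.3 N·m counterclockwise.
Toolbox: 4.5 × 9.8 = 44.1 N down at 4.9 m → arm 0.8 m, τ = 44.1 × 0.8 = 35.28 N·m clockwise.
Net moment of existing loads = 245 N·m counterclockwise.
The crate weighs 21 × 9.8 = 205.8 N and must supply an equal clockwise moment, so its lever arm about the fulcrum is 245 / 205.8 = 1.19 m.
That puts it at 4.1 + 1.19 = 5.29 m from the left end.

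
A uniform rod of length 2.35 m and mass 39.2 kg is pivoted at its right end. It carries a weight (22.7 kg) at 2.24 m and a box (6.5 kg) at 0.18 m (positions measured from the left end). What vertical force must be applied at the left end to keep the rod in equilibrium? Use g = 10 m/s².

F ≈ 267 N

Sum moments about the right end (the unknown pivot reaction has zero arm there).
Beam weight: 39.2 × 10 = 392 N down at 1.175 m → arm 1.175 m, τ = 392 × 1.175 = 460.6 N·m counterclockwise.
Weight: 22.7 × 10 = 227 N down at 2.24 m → arm 0.11 m, τ = 227 × 0.11 = 24.97 N·m counterclockwise.
Box: 6.5 × 10 = 65 N down at 0.18 m → arm 2.17 m, τ = 65 × 2.17 = 141 N·m counterclockwise.
Net moment of the loads = 626.6 N·m counterclockwise.
The upward force F acts at the left end, arm 2.35 m, giving F × 2.35 clockwise.
For rotational equilibrium, F × 2.35 = 626.6, so F = 626.6 / 2.35 = 267 N.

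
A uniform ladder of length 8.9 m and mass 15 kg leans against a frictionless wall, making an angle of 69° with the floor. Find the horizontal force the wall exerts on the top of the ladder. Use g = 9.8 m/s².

N_wall ≈ 28.2 N

Choose the foot of the ladder as the axis so the floor normal and friction both act there and drop out.
Ladder weight 15×9.8 = 147 N acts at 4.45 m along the ladder; its horizontal arm is 4.45·cos69° = 1.595 m → τ = 234.5 N·m clockwise.
Wall normal N acts horizontally at the top; its moment arm is the height L sinθ = 8.9·sin69° = 8.309 m, counterclockwise.
Balancing moments: N × 8.309 = 234.5, giving N = 28.2 N.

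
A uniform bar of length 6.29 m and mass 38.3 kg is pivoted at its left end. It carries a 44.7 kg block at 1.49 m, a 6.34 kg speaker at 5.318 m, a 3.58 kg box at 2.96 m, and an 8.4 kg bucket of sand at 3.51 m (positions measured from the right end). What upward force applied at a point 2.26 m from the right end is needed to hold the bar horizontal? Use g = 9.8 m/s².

F ≈ 915 N

Choose the left end as the axis so the unknown pivot reaction has zero arm there.
Beam weight: 38.3 × 9.8 = 375.3 N down at 3.145 m → arm 3.145 m, τ = 375.3 × 3.145 = 1180 N·m clockwise.
Block: 44.7 × 9.8 = 438.1 N down at 1.49 m → arm 4.8 m, τ = 438.1 × 4.8 = 2103 N·m clockwise.
Speaker: 6.34 × 9.8 = 62.13 N down at 5.318 m → arm 0.972 m, τ = 62.13 × 0.972 = 60.39 N·m clockwise.
Box: 3.58 × 9.8 = 35.08 N down at 2.96 m → arm 3.33 m, τ = 35.08 × 3.33 = 116.8 N·m clockwise.
Bucket of sand: 8.4 × 9.8 = 82.32 N down at 3.51 m → arm 2.78 m, τ = 82.32 × 2.78 = 228.8 N·m clockwise.
Net moment of the loads = 3689 N·m clockwise.
The upward force F acts at a point 2.26 m from the right end, arm 4.03 m, giving F × 4.03 counterclockwise.
Balancing moments: F × 4.03 = 3689, giving F = 3689 / 4.03 = 915 N.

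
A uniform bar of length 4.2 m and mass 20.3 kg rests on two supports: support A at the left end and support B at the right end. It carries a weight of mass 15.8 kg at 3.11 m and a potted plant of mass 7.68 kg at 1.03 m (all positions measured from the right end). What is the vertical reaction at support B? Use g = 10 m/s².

R_B ≈ 200 N

About support A:
Beam weight: 20.3 × 10 = 203 N down at 2.1 m → arm 2.1 m, τ = 203 × 2.1 = 426.3 N·m clockwise.
Weight: 15.8 × 10 = 158 N down at 3.11 m → arm 1.09 m, τ = 158 × 1.09 = 172.2 N·m clockwise.
Potted plant: 7.68 × 10 = 76.8 N down at 1.03 m → arm 3.17 m, τ = 76.8 × 3.17 = 243.5 N·m clockwise.
Net load moment about support A = 842 N·m clockwise.
Reaction R at support B is upward at 0 m, arm 4.2 m → moment R × 4.2 counterclockwise.
For rotational equilibrium, R × 4.2 = 842, so R = 200 N.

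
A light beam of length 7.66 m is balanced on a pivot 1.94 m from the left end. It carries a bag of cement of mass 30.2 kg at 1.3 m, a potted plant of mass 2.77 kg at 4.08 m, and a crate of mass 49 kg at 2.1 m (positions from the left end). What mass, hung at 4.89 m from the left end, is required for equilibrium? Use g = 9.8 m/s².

Taking torques about the pivot (at 1.94 m from the left end):
Bag of cement: 30.2 × 9.8 = 296 N down at 1.3 m → arm 0.64 m, τ = 296 × 0.64 = 189.4 N·m counterclockwise.
Potted plant: 2.77 × 9.8 = 27.15 N down at 4.08 m → arm 2.14 m, τ = 27.15 × 2.14 = 58.1 N·m clockwise.
Crate: 49 × 9.8 = 480.2 N down at 2.1 m → arm 0.16 m, τ = 480.2 × 0.16 = 76.83 N·m clockwise.
Net moment of known loads = 54.47 N·m counterclockwise.
An unknown mass m at 4.89 m has arm 2.95 m; its moment is m·g·2.95 clockwise.
Setting net torque to zero: m × 9.8 × 2.95 = 54.47 → m = 54.47 / (9.8 × 2.95) = 1.88 kg.

m ≈ 1.88 kg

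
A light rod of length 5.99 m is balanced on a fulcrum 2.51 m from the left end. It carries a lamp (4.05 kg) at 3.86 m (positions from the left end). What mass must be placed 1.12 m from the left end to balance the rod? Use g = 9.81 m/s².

Taking torques about the fulcrum (at 2.51 m from the left end):
Lamp: 4.05 × 9.81 = 39.73 N down at 3.86 m → arm 1.35 m, τ = 39.73 × 1.35 = 53.64 N·m clockwise.
Net moment of known loads = 53.64 N·m clockwise.
An unknown mass m at 1.12 m has arm 1.39 m; its moment is m·g·1.39 counterclockwise.
Balancing moments: m × 9.81 × 1.39 = 53.64, giving m = 53.64 / (9.81 × 1.39) = 3.93 kg.

m ≈ 3.93 kg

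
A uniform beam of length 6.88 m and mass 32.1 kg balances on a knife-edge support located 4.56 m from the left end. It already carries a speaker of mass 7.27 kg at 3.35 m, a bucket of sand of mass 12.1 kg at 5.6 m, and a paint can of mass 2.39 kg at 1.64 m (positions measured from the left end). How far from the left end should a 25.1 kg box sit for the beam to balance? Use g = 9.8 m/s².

Sum moments about the knife-edge support (at 4.56 m from the left end) (the support reaction has zero arm there).
Beam weight: 32.1 × 9.8 = 314.6 N down at 3.44 m → arm 1.12 m, τ = 314.6 × 1.12 = 352.4 N·m counterclockwise.
Speaker: 7.27 × 9.8 = 71.25 N down at 3.35 m → arm 1.21 m, τ = 71.25 × 1.21 = 86.21 N·m counterclockwise.
Bucket of sand: 12.1 × 9.8 = 118.6 N down at 5.6 m → arm 1.04 m, τ = 118.6 × 1.04 = 123.3 N·m clockwise.
Paint can: 2.39 × 9.8 = 23.42 N down at 1.64 m → arm 2.92 m, τ = 23.42 × 2.92 = 68.39 N·m counterclockwise.
Net moment of existing loads = 383.7 N·m counterclockwise.
The box weighs 25.1 × 9.8 = 246 N and must supply an equal clockwise moment, so its lever arm about the knife-edge support is 383.7 / 246 = 1.56 m.
That puts it at 4.56 + 1.56 = 6.12 m from the left end.

x ≈ 6.12 m from the left end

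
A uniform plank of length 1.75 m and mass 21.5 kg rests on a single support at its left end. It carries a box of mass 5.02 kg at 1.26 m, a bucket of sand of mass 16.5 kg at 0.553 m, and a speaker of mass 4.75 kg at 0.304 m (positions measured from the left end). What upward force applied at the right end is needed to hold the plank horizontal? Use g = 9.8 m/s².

F ≈ 200 N

Sum moments about the left end (the unknown pivot reaction has zero arm there).
Beam weight: 21.5 × 9.8 = 210.7 N down at 0.875 m → arm 0.875 m, τ = 210.7 × 0.875 = 184.4 N·m clockwise.
Box: 5.02 × 9.8 = 49.2 N down at 1.26 m → arm 1.26 m, τ = 49.2 × 1.26 = 61.99 N·m clockwise.
Bucket of sand: 16.5 × 9.8 = 161.7 N down at 0.553 m → arm 0.553 m, τ = 161.7 × 0.553 = 89.42 N·m clockwise.
Speaker: 4.75 × 9.8 = 46.55 N down at 0.304 m → arm 0.304 m, τ = 46.55 × 0.304 = 14.15 N·m clockwise.
Net moment of the loads = 350 N·m clockwise.
The upward force F acts at the right end, arm 1.75 m, giving F × 1.75 counterclockwise.
For rotational equilibrium, F × 1.75 = 350, so F = 350 / 1.75 = 200 N.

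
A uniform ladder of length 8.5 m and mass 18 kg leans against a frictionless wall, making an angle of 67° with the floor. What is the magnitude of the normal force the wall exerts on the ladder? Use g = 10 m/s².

Take moments about the foot of the ladder.
Ladder weight 18×10 = 180 N acts at 4.25 m along the ladder; its horizontal arm is 4.25·cos67° = 1.661 m → τ = 299 N·m clockwise.
Wall normal N acts horizontally at the top; its moment arm is the height L sinθ = 8.5·sin67° = 7.824 m, counterclockwise.
Balancing moments: N × 7.824 = 299, giving N = 38.2 N.

N_wall ≈ 38.2 N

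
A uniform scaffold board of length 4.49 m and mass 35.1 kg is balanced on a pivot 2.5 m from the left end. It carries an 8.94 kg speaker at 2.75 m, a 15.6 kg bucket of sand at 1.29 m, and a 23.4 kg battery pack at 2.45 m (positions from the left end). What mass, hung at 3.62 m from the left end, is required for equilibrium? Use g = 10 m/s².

Sum moments about the pivot (at 2.5 m from the left end) (the support reaction has zero arm there).
Beam weight: 35.1 × 10 = 351 N down at 2.245 m → arm 0.255 m, τ = 351 × 0.255 = 89.5 N·m counterclockwise.
Speaker: 8.94 × 10 = 89.4 N down at 2.75 m → arm 0.25 m, τ = 89.4 × 0.25 = 22.35 N·m clockwise.
Bucket of sand: 15.6 × 10 = 156 N down at 1.29 m → arm 1.21 m, τ = 156 × 1.21 = 188.8 N·m counterclockwise.
Battery pack: 23.4 × 10 = 234 N down at 2.45 m → arm 0.05 m, τ = 234 × 0.05 = 11.7 N·m counterclockwise.
Net moment of known loads = 267.7 N·m counterclockwise.
An unknown mass m at 3.62 m has arm 1.12 m; its moment is m·g·1.12 clockwise.
Στ = 0 ⇒ m × 10 × 1.12 = 267.7 ⇒ m = 267.7 / (10 × 1.12) = 23.9 kg.

m ≈ 23.9 kg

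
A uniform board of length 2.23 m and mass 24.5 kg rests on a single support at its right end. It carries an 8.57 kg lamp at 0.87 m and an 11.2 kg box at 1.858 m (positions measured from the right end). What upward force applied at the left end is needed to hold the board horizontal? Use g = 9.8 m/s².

Take moments about the right end.
Beam weight: 24.5 × 9.8 = 240.1 N down at 1.115 m → arm 1.115 m, τ = 240.1 × 1.115 = 267.7 N·m counterclockwise.
Lamp: 8.57 × 9.8 = 83.99 N down at 0.87 m → arm 0.87 m, τ = 83.99 × 0.87 = 73.07 N·m counterclockwise.
Box: 11.2 × 9.8 = 109.8 N down at 1.858 m → arm 1.858 m, τ = 109.8 × 1.858 = 204 N·m counterclockwise.
Net moment of the loads = 544.8 N·m counterclockwise.
The upward force F acts at the left end, arm 2.23 m, giving F × 2.23 clockwise.
Στ = 0 ⇒ F × 2.23 = 544.8 ⇒ F = 544.8 / 2.23 = 244 N.

F ≈ 244 N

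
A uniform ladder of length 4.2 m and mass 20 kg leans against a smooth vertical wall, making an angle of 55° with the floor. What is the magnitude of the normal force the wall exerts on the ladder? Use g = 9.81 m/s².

About the foot of the ladder:
Ladder weight 20×9.81 = 196.2 N acts at 2.1 m along the ladder; its horizontal arm is 2.1·cos55° = 1.205 m → τ = 236.4 N·m clockwise.
Wall normal N acts horizontally at the top; its moment arm is the height L sinθ = 4.2·sin55° = 3.44 m, counterclockwise.
Στ = 0 ⇒ N × 3.44 = 236.4 ⇒ N = 68.7 N.

N_wall ≈ 68.7 N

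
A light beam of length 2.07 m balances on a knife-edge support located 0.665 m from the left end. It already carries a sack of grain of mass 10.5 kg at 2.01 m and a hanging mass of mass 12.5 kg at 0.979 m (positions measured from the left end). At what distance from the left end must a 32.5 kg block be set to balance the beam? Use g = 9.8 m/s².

Taking torques about the knife-edge support (at 0.665 m from the left end):
Sack of grain: 10.5 × 9.8 = 102.9 N down at 2.01 m → arm 1.345 m, τ = 102.9 × 1.345 = 138.4 N·m clockwise.
Hanging mass: 12.5 × 9.8 = 122.5 N down at 0.979 m → arm 0.314 m, τ = 122.5 × 0.314 = 38.47 N·m clockwise.
Net moment of existing loads = 176.9 N·m clockwise.
The block weighs 32.5 × 9.8 = 318.5 N and must supply an equal counterclockwise moment, so its lever arm about the knife-edge support is 176.9 / 318.5 = 0.555 m.
That puts it at 0.665 − 0.555 = 0.11 m from the left end.

x ≈ 0.11 m from the left end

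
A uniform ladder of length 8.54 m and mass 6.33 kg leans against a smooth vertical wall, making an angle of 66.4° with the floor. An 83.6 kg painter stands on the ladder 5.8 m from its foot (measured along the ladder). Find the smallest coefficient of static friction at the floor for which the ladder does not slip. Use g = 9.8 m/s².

μ_min ≈ 0.291

Choose the foot of the ladder as the axis so the floor normal and friction both act there and drop out.
Ladder weight 6.33×9.8 = 62.03 N acts at 4.27 m along the ladder; its horizontal arm is 4.27·cos66.4° = 1.709 m → τ = 106 N·m clockwise.
Painter: 83.6×9.8 = 819.3 N at 5.8 m → arm 2.322 m → τ = 1902 N·m clockwise.
Wall normal N acts horizontally at the top; its moment arm is the height L sinθ = 8.54·sin66.4° = 7.826 m, counterclockwise.
Balancing moments: N × 7.826 = 2008, giving N = 256.6 N.
ΣFx = 0 ⇒ f = N_wall = 256.6 N. ΣFy = 0 ⇒ N_floor = 881.3 N.
μ_min = f / N_floor = 256.6 / 881.3 = 0.291.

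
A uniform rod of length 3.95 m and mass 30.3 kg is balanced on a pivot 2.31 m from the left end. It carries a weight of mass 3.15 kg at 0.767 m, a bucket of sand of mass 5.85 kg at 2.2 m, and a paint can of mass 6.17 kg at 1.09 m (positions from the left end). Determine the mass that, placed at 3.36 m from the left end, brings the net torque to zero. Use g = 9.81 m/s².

Sum moments about the pivot (at 2.31 m from the left end) (the support reaction has zero arm there).
Beam weight: 30.3 × 9.81 = 297.2 N down at 1.975 m → arm 0.335 m, τ = 297.2 × 0.335 = 99.56 N·m counterclockwise.
Weight: 3.15 × 9.81 = 30.9 N down at 0.767 m → arm 1.543 m, τ = 30.9 × 1.543 = 47.68 N·m counterclockwise.
Bucket of sand: 5.85 × 9.81 = 57.39 N down at 2.2 m → arm 0.11 m, τ = 57.39 × 0.11 = 6.313 N·m counterclockwise.
Paint can: 6.17 × 9.81 = 60.53 N down at 1.09 m → arm 1.22 m, τ = 60.53 × 1.22 = 73.85 N·m counterclockwise.
Net moment of known loads = 227.4 N·m counterclockwise.
An unknown mass m at 3.36 m has arm 1.05 m; its moment is m·g·1.05 clockwise.
Στ = 0 ⇒ m × 9.81 × 1.05 = 227.4 ⇒ m = 227.4 / (9.81 × 1.05) = 22.1 kg.

m ≈ 22.1 kg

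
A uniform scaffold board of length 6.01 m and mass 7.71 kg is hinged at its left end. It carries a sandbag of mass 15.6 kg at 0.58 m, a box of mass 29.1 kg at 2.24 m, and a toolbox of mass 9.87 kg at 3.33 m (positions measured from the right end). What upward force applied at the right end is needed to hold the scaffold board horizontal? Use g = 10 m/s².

About the left end:
Beam weight: 7.71 × 10 = 77.1 N down at 3.005 m → arm 3.005 m, τ = 77.1 × 3.005 = 231.7 N·m clockwise.
Sandbag: 15.6 × 10 = 156 N down at 0.58 m → arm 5.43 m, τ = 156 × 5.43 = 847.1 N·m clockwise.
Box: 29.1 × 10 = 291 N down at 2.24 m → arm 3.77 m, τ = 291 × 3.77 = 1097 N·m clockwise.
Toolbox: 9.87 × 10 = 98.7 N down at 3.33 m → arm 2.68 m, τ = 98.7 × 2.68 = 264.5 N·m clockwise.
Net moment of the loads = 2440 N·m clockwise.
The upward force F acts at the right end, arm 6.01 m, giving F × 6.01 counterclockwise.
Στ = 0 ⇒ F × 6.01 = 2440 ⇒ F = 2440 / 6.01 = 406 N.

F ≈ 406 N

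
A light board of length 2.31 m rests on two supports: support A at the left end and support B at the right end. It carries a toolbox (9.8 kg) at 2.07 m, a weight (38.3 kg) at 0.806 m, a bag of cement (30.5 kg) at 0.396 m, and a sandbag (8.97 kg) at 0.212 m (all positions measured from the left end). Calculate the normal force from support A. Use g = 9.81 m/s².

Taking torques about support B:
Toolbox: 9.8 × 9.81 = 96.14 N down at 2.07 m → arm 0.24 m, τ = 96.14 × 0.24 = 23.07 N·m counterclockwise.
Weight: 38.3 × 9.81 = 375.7 N down at 0.806 m → arm 1.504 m, τ = 375.7 × 1.504 = 565.1 N·m counterclockwise.
Bag of cement: 30.5 × 9.81 = 299.2 N down at 0.396 m → arm 1.914 m, τ = 299.2 × 1.914 = 572.7 N·m counterclockwise.
Sandbag: 8.97 × 9.81 = 88 N down at 0.212 m → arm 2.098 m, τ = 88 × 2.098 = 184.6 N·m counterclockwise.
Net load moment about support B = 1345 N·m counterclockwise.
Reaction R at support A is upward at 0 m, arm 2.31 m → moment R × 2.31 clockwise.
For rotational equilibrium, R × 2.31 = 1345, so R = 582 N.

R_A ≈ 582 N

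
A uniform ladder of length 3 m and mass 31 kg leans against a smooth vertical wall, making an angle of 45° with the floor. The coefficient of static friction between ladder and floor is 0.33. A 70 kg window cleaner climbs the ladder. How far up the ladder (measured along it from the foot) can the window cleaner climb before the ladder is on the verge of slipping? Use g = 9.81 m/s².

About the foot of the ladder:
Ladder weight 31×9.81 = 304.1 N acts at 1.5 m along the ladder; its horizontal arm is 1.5·cos45° = 1.061 m → τ = 322.7 N·m clockwise.
Window cleaner weight 70×9.81 = 686.7 N at distance d → arm d·cos45° → τ = 686.7·d·0.7071 clockwise.
Wall normal N at the top has arm L sinθ = 2.121 m counterclockwise, so Στ = 0 gives N·2.121 = 322.7 + 485.6·d.
ΣFy = 0 ⇒ N_floor = 990.8 N, so the maximum friction is μ_s·N_floor = 0.33×990.8 = 327 N. ΣFx = 0 ⇒ N_wall = f, so at the slipping point N = 327 N.
Substituting: 327×2.121 = 322.7 + 485.6·d ⇒ d = (693.6 − 322.7) / 485.6 = 0.764 m.

d ≈ 0.764 m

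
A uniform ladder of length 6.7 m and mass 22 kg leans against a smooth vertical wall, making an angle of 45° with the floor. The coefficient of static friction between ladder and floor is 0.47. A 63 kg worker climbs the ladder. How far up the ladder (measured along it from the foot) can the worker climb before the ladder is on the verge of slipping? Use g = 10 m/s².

d ≈ 3.08 m

About the foot of the ladder:
Ladder weight 22×10 = 220 N acts at 3.35 m along the ladder; its horizontal arm is 3.35·cos45° = 2.369 m → τ = 521.2 N·m clockwise.
Worker weight 63×10 = 630 N at distance d → arm d·cos45° → τ = 630·d·0.7071 clockwise.
Wall normal N at the top has arm L sinθ = 4.738 m counterclockwise, so Στ = 0 gives N·4.738 = 521.2 + 445.5·d.
ΣFy = 0 ⇒ N_floor = 850 N, so the maximum friction is μ_s·N_floor = 0.47×850 = 399.5 N. ΣFx = 0 ⇒ N_wall = f, so at the slipping point N = 399.5 N.
Substituting: 399.5×4.738 = 521.2 + 445.5·d ⇒ d = (1893 − 521.2) / 445.5 = 3.08 m.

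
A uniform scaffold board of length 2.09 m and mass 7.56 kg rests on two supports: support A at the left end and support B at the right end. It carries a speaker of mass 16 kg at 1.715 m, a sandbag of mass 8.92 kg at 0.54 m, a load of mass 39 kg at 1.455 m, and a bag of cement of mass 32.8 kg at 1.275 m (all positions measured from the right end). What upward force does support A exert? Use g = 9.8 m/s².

R_A ≈ 650 N

About support B:
Beam weight: 7.56 × 9.8 = 74.09 N down at 1.045 m → arm 1.045 m, τ = 74.09 × 1.045 = 77.42 N·m counterclockwise.
Speaker: 16 × 9.8 = 156.8 N down at 1.715 m → arm 1.715 m, τ = 156.8 × 1.715 = 268.9 N·m counterclockwise.
Sandbag: 8.92 × 9.8 = 87.42 N down at 0.54 m → arm 0.54 m, τ = 87.42 × 0.54 = 47.21 N·m counterclockwise.
Load: 39 × 9.8 = 382.2 N down at 1.455 m → arm 1.455 m, τ = 382.2 × 1.455 = 556.1 N·m counterclockwise.
Bag of cement: 32.8 × 9.8 = 321.4 N down at 1.275 m → arm 1.275 m, τ = 321.4 × 1.275 = 409.8 N·m counterclockwise.
Net load moment about support B = 1359 N·m counterclockwise.
Reaction R at support A is upward at 2.09 m, arm 2.09 m → moment R × 2.09 clockwise.
Balancing moments: R × 2.09 = 1359, giving R = 650 N.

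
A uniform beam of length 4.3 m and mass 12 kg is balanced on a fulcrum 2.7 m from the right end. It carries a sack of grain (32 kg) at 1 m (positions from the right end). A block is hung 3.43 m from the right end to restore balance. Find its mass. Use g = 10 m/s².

m ≈ 83.6 kg

About the fulcrum (at 2.7 m from the right end):
Beam weight: 12 × 10 = 120 N down at 2.15 m → arm 0.55 m, τ = 120 × 0.55 = 66 N·m clockwise.
Sack of grain: 32 × 10 = 320 N down at 1 m → arm 1.7 m, τ = 320 × 1.7 = 544 N·m clockwise.
Net moment of known loads = 610 N·m clockwise.
An unknown mass m at 3.43 m has arm 0.73 m; its moment is m·g·0.73 counterclockwise.
Στ = 0 ⇒ m × 10 × 0.73 = 610 ⇒ m = 610 / (10 × 0.73) = 83.6 kg.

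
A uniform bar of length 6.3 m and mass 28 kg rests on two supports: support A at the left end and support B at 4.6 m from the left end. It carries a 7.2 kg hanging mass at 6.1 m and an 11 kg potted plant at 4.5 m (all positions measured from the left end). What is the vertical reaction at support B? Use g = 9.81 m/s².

R_B ≈ 387 N

Take moments about support A.
Beam weight: 28 × 9.81 = 274.7 N down at 3.15 m → arm 3.15 m, τ = 274.7 × 3.15 = 865.3 N·m clockwise.
Hanging mass: 7.2 × 9.81 = 70.63 N down at 6.1 m → arm 6.1 m, τ = 70.63 × 6.1 = 430.8 N·m clockwise.
Potted plant: 11 × 9.81 = 107.9 N down at 4.5 m → arm 4.5 m, τ = 107.9 × 4.5 = 485.6 N·m clockwise.
Net load moment about support A = 1782 N·m clockwise.
Reaction R at support B is upward at 4.6 m, arm 4.6 m → moment R × 4.6 counterclockwise.
Setting net torque to zero: R × 4.6 = 1782 → R = 387 N.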